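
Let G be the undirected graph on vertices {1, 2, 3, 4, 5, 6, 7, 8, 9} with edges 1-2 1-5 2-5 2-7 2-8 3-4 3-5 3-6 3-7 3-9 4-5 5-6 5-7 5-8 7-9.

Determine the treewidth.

A width-2 tree decomposition is:
Bags: B1 = {2, 5, 7}  B2 = {3, 5, 7}  B3 = {3, 4, 5}  B4 = {2, 5, 8}  B5 = {1, 2, 5}  B6 = {3, 5, 6}  B7 = {3, 7, 9}
Tree: B1–B2, B2–B3, B1–B4, B1–B5, B3–B6, B2–B7
The largest bag has 3 vertices, giving width 2; this decomposition certifies tw(G) ≤ 2. Conversely, {3, 7, 9} is a clique of size 3, and the vertices of any clique must share a bag in every tree decomposition; so some bag has ≥ 3 vertices and tw(G) ≥ 2. Combining the bounds, tw(G) = 2.

2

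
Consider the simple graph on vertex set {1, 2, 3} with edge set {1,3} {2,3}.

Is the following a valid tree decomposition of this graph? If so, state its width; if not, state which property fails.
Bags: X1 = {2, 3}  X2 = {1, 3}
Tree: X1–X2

Checking the three conditions: (i) the bags cover all of {1, 2, 3}; (ii) for each edge, some bag contains both endpoints; (iii) the bags containing any fixed vertex form a subtree. All hold, so the decomposition is valid with width 2 − 1 = 1.

Yes; width 1.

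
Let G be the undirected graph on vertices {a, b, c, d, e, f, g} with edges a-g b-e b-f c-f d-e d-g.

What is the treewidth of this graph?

1

A width-1 tree decomposition is:
Bags: B1 = {c, f}  B2 = {b, f}  B3 = {b, e}  B4 = {d, e}  B5 = {d, g}  B6 = {a, g}
Tree: B1–B2, B2–B3, B3–B4, B4–B5, B5–B6
Each bag holds 2 vertices, so the decomposition has width 1, which upper-bounds the treewidth. Since G has at least one edge (e.g. c–f), it is not an edgeless graph, so tw(G) ≥ 1. The upper and lower bounds meet at 1, so that is the treewidth.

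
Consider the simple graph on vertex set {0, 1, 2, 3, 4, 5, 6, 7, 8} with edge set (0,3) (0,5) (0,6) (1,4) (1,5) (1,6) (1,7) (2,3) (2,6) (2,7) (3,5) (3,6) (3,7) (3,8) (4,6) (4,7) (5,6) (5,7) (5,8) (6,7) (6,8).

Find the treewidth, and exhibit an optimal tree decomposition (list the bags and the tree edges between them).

Treewidth 3.
One such decomposition:
Bags: B1 = {3, 5, 6, 7}  B2 = {3, 5, 6, 8}  B3 = {2, 3, 6, 7}  B4 = {1, 5, 6, 7}  B5 = {1, 4, 6, 7}  B6 = {0, 3, 5, 6}
Tree: B1–B2, B1–B3, B1–B4, B4–B5, B1–B6

Every bag has size at most 4, so the width is 4 − 1 = 3 and tw(G) ≤ 3. For the lower bound, the 4 vertices {1, 4, 6, 7} are pairwise adjacent, and any tree decomposition puts a clique entirely inside one bag — forcing width ≥ 3. Combining the bounds, tw(G) = 3.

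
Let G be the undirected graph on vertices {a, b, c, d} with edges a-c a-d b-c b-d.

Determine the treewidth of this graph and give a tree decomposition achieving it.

Every bag has size at most 3, so the width is 3 − 1 = 2 and tw(G) ≤ 2. The edges b–c–a–d–b form a cycle, so G is not a tree and its treewidth is at least 2. Hence tw(G) = 2 exactly.

Treewidth 2.
One optimal decomposition is:
Bags: B1 = {a, b, c}  B2 = {a, b, d}
Tree: B1–B2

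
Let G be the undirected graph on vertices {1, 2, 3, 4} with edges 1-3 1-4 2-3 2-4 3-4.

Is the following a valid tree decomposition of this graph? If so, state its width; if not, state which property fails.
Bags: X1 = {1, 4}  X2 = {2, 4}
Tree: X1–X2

A tree decomposition must satisfy three properties: every vertex lies in some bag; for every edge, both endpoints lie together in some bag; and for every vertex, the bags containing it form a connected subtree. Here vertex 3 appears in no bag, so the decomposition is invalid.

No — vertex 3 appears in no bag.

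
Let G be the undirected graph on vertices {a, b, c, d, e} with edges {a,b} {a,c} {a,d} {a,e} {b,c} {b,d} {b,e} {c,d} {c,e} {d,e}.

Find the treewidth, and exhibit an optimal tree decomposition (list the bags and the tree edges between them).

With just one bag of size 5, the width is 5 − 1 = 4, so tw(G) ≤ 4. Conversely, {a, b, c, d, e} is a clique of size 5, and the vertices of any clique must share a bag in every tree decomposition; so some bag has ≥ 5 vertices and tw(G) ≥ 4. Combining the bounds, tw(G) = 4.

Treewidth 4.
One optimal decomposition is:
Bags: B1 = {a, b, c, d, e}
Tree: (single bag)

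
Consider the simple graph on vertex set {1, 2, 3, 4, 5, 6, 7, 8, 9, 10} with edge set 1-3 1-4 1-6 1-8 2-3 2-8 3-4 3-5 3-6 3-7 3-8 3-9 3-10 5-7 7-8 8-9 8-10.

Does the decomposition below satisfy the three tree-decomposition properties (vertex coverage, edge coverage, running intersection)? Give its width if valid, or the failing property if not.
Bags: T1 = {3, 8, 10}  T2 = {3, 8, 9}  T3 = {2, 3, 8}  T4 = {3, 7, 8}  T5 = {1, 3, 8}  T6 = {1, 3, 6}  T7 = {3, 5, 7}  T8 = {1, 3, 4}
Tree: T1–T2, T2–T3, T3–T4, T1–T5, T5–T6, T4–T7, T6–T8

Yes; width 2.

Vertex coverage: the bags together contain {1, 2, 3, 4, 5, 6, 7, 8, 9, 10}, the full vertex set. Edge coverage: each edge of G has both endpoints in at least one bag. Running intersection: for every vertex, the bags containing it form a connected subtree. All three properties hold, so this is a valid tree decomposition of width max|bag| − 1 = 2, and hence tw(G) ≤ 2.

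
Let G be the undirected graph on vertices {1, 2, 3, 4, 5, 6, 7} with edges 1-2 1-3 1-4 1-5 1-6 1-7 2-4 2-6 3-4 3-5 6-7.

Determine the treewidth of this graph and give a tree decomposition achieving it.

Each bag holds 3 vertices, so the decomposition has width 2, which upper-bounds the treewidth. On the other hand G contains the 3-clique {1, 2, 4}. A clique must lie in a single bag of any decomposition, so no decomposition can have width below 2. The upper and lower bounds meet at 2, so that is the treewidth.

Treewidth 2.
One such decomposition:
Bags: B1 = {1, 6, 7}  B2 = {1, 2, 6}  B3 = {1, 2, 4}  B4 = {1, 3, 4}  B5 = {1, 3, 5}
Tree: B1–B2, B2–B3, B3–B4, B4–B5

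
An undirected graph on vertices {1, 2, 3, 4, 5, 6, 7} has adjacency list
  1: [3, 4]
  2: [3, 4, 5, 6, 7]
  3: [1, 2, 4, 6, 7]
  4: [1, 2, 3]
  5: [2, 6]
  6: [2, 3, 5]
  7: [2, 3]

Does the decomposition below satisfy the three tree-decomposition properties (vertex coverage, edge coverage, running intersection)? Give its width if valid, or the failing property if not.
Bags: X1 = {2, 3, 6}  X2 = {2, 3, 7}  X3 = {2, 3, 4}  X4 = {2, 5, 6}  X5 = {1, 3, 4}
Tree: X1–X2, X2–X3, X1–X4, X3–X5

Yes; width 2.

Checking the three conditions: (i) the bags cover all of {1, 2, 3, 4, 5, 6, 7}; (ii) for each edge, some bag contains both endpoints; (iii) the bags containing any fixed vertex form a subtree. All hold, so the decomposition is valid with width 3 − 1 = 2.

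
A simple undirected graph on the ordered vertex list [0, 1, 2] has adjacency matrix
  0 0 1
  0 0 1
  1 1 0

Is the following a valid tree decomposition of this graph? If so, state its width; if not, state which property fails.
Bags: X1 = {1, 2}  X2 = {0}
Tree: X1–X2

No — edge (2,0) lies in no bag.

A tree decomposition must satisfy three properties: every vertex lies in some bag; for every edge, both endpoints lie together in some bag; and for every vertex, the bags containing it form a connected subtree. Here edge (2,0) lies in no bag, so the decomposition is invalid.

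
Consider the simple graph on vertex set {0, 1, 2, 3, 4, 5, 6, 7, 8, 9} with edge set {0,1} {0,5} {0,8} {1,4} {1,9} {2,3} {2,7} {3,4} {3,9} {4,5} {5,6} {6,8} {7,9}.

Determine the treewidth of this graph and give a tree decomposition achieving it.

Treewidth 2.
One such decomposition:
Bags: B1 = {5, 6, 8}  B2 = {0, 5, 8}  B3 = {0, 4, 5}  B4 = {0, 1, 4}  B5 = {1, 3, 4}  B6 = {1, 3, 9}  B7 = {2, 3, 9}  B8 = {2, 7, 9}
Tree: B1–B2, B2–B3, B3–B4, B4–B5, B5–B6, B6–B7, B7–B8

Every bag has size at most 3, so the width is 3 − 1 = 2 and tw(G) ≤ 2. Since 6–8–0–5–6 is a cycle in G, G is not acyclic. Forests are exactly the graphs of treewidth ≤ 1, so tw(G) ≥ 2. Hence tw(G) = 2 exactly.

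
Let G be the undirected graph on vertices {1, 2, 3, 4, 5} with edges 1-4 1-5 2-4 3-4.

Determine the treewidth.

A width-1 tree decomposition is:
Bags: B1 = {2, 4}  B2 = {1, 4}  B3 = {3, 4}  B4 = {1, 5}
Tree: B1–B2, B2–B3, B2–B4
Each bag holds 2 vertices, so the decomposition has width 1, which upper-bounds the treewidth. Since G has at least one edge (e.g. 2–4), it is not an edgeless graph, so tw(G) ≥ 1. Therefore the treewidth is 1.

1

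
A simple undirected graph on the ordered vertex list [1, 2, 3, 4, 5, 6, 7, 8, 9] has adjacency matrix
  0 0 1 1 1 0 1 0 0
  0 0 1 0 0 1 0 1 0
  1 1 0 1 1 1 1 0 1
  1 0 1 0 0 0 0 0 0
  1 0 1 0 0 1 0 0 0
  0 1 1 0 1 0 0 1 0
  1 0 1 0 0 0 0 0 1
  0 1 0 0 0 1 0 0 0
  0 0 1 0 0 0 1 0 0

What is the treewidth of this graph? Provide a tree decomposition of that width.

Each bag holds 3 vertices, so the decomposition has width 2, which upper-bounds the treewidth. For the lower bound, the 3 vertices {2, 6, 8} are pairwise adjacent, and any tree decomposition puts a clique entirely inside one bag — forcing width ≥ 2. Combining the bounds, tw(G) = 2.

Treewidth 2.
Bags: B1 = {1, 3, 5}  B2 = {1, 3, 7}  B3 = {3, 7, 9}  B4 = {3, 5, 6}  B5 = {2, 3, 6}  B6 = {1, 3, 4}  B7 = {2, 6, 8}
Tree: B1–B2, B2–B3, B1–B4, B4–B5, B2–B6, B5–B7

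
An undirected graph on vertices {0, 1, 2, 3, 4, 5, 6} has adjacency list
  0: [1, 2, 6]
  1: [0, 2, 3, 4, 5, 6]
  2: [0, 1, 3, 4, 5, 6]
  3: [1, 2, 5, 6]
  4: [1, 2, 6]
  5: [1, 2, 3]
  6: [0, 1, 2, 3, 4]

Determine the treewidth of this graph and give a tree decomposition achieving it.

Each bag holds 4 vertices, so the decomposition has width 3, which upper-bounds the treewidth. For the lower bound, the 4 vertices {1, 2, 3, 5} are pairwise adjacent, and any tree decomposition puts a clique entirely inside one bag — forcing width ≥ 3. The upper and lower bounds meet at 3, so that is the treewidth.

Treewidth 3.
One such decomposition:
Bags: B1 = {1, 2, 3, 6}  B2 = {0, 1, 2, 6}  B3 = {1, 2, 4, 6}  B4 = {1, 2, 3, 5}
Tree: B1–B2, B1–B3, B1–B4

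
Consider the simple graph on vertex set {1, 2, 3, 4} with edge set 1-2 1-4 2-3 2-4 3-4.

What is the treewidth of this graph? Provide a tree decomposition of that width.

Every bag has size at most 3, so the width is 3 − 1 = 2 and tw(G) ≤ 2. On the other hand G contains the 3-clique {1, 2, 4}. A clique must lie in a single bag of any decomposition, so no decomposition can have width below 2. Hence tw(G) = 2 exactly.

Treewidth 2.
Bags: B1 = {1, 2, 4}  B2 = {2, 3, 4}
Tree: B1–B2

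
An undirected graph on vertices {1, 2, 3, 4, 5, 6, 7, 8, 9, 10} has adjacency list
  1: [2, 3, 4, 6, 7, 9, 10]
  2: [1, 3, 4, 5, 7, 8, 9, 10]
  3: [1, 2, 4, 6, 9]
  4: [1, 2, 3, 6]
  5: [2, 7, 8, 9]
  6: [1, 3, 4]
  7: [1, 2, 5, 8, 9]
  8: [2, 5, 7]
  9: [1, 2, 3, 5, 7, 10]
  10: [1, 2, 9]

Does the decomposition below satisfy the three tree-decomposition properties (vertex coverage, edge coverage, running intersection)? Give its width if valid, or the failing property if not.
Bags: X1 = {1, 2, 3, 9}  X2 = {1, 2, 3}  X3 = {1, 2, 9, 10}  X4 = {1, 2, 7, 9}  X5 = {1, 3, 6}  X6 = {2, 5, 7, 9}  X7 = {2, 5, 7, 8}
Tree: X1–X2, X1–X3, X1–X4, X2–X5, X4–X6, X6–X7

No — vertex 4 appears in no bag.

A tree decomposition must satisfy three properties: every vertex lies in some bag; for every edge, both endpoints lie together in some bag; and for every vertex, the bags containing it form a connected subtree. Here vertex 4 appears in no bag, so the decomposition is invalid.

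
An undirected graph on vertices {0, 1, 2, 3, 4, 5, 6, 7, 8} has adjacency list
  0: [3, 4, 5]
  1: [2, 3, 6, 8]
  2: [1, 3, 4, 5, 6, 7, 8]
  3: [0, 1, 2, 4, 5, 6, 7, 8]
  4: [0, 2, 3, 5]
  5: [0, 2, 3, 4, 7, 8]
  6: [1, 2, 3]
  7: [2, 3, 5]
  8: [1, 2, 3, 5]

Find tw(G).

3

A width-3 tree decomposition is:
Bags: B1 = {2, 3, 5, 7}  B2 = {2, 3, 5, 8}  B3 = {1, 2, 3, 8}  B4 = {2, 3, 4, 5}  B5 = {0, 3, 4, 5}  B6 = {1, 2, 3, 6}
Tree: B1–B2, B2–B3, B1–B4, B4–B5, B3–B6
The largest bag has 4 vertices, giving width 3; this decomposition certifies tw(G) ≤ 3. Conversely, {0, 3, 4, 5} is a clique of size 4, and the vertices of any clique must share a bag in every tree decomposition; so some bag has ≥ 4 vertices and tw(G) ≥ 3. Combining the bounds, tw(G) = 3.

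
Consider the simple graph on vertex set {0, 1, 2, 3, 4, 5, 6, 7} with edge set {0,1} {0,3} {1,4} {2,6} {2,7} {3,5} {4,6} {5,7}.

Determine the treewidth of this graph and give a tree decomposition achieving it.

Every bag has size at most 3, so the width is 3 − 1 = 2 and tw(G) ≤ 2. Since 4–6–2–7–5–3–0–1–4 is a cycle in G, G is not acyclic. Forests are exactly the graphs of treewidth ≤ 1, so tw(G) ≥ 2. Combining the bounds, tw(G) = 2.

Treewidth 2.
One optimal decomposition is:
Bags: B1 = {2, 4, 6}  B2 = {2, 4, 7}  B3 = {4, 5, 7}  B4 = {3, 4, 5}  B5 = {0, 3, 4}  B6 = {0, 1, 4}
Tree: B1–B2, B2–B3, B3–B4, B4–B5, B5–B6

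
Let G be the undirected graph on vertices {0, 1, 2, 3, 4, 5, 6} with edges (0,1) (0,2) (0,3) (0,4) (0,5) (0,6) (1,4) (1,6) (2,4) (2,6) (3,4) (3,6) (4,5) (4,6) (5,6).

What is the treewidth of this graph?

3

A width-3 tree decomposition is:
Bags: B1 = {0, 2, 4, 6}  B2 = {0, 4, 5, 6}  B3 = {0, 3, 4, 6}  B4 = {0, 1, 4, 6}
Tree: B1–B2, B2–B3, B1–B4
Every bag has size at most 4, so the width is 4 − 1 = 3 and tw(G) ≤ 3. Conversely, {0, 1, 4, 6} is a clique of size 4, and the vertices of any clique must share a bag in every tree decomposition; so some bag has ≥ 4 vertices and tw(G) ≥ 3. Combining the bounds, tw(G) = 3.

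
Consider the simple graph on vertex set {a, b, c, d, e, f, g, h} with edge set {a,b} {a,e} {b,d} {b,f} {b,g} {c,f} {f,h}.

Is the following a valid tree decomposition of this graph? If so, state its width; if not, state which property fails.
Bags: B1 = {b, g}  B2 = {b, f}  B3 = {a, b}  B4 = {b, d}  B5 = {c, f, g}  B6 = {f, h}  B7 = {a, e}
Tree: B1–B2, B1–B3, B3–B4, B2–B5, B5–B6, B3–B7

A tree decomposition must satisfy three properties: every vertex lies in some bag; for every edge, both endpoints lie together in some bag; and for every vertex, the bags containing it form a connected subtree. Here bags containing vertex g are not connected in the tree, so the decomposition is invalid.

No — bags containing vertex g are not connected in the tree.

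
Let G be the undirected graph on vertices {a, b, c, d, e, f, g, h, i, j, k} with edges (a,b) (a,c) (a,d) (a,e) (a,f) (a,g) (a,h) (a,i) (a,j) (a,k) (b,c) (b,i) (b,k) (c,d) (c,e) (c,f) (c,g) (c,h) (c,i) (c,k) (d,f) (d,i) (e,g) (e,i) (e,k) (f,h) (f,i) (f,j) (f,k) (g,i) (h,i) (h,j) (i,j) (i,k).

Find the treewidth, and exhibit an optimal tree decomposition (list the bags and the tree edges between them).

Treewidth 4.
One optimal decomposition is:
Bags: B1 = {a, b, c, i, k}  B2 = {a, c, f, i, k}  B3 = {a, c, f, h, i}  B4 = {a, c, e, i, k}  B5 = {a, f, h, i, j}  B6 = {a, c, e, g, i}  B7 = {a, c, d, f, i}
Tree: B1–B2, B2–B3, B2–B4, B3–B5, B4–B6, B3–B7

Each bag holds 5 vertices, so the decomposition has width 4, which upper-bounds the treewidth. On the other hand G contains the 5-clique {a, f, h, i, j}. A clique must lie in a single bag of any decomposition, so no decomposition can have width below 4. Combining the bounds, tw(G) = 4.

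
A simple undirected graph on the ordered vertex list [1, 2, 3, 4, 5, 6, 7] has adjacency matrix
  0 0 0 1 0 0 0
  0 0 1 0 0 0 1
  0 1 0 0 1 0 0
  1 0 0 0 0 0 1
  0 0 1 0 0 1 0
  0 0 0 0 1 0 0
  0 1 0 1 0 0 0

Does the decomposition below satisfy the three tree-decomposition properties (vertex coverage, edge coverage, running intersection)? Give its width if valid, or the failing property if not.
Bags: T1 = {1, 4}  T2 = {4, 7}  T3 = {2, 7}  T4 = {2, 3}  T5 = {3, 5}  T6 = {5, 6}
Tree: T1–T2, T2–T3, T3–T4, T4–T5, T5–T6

Yes; width 1.

Vertex coverage: the bags together contain {1, 2, 3, 4, 5, 6, 7}, the full vertex set. Edge coverage: each edge of G has both endpoints in at least one bag. Running intersection: for every vertex, the bags containing it form a connected subtree. All three properties hold, so this is a valid tree decomposition of width max|bag| − 1 = 1, and hence tw(G) ≤ 1.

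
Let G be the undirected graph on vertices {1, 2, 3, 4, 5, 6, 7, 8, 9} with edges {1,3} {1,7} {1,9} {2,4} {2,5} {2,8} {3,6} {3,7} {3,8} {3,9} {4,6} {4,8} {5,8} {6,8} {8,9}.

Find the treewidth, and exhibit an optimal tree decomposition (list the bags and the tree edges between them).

Treewidth 2.
One such decomposition:
Bags: B1 = {3, 6, 8}  B2 = {3, 8, 9}  B3 = {1, 3, 9}  B4 = {4, 6, 8}  B5 = {1, 3, 7}  B6 = {2, 4, 8}  B7 = {2, 5, 8}
Tree: B1–B2, B2–B3, B1–B4, B3–B5, B4–B6, B6–B7

The largest bag has 3 vertices, giving width 2; this decomposition certifies tw(G) ≤ 2. For the lower bound, the 3 vertices {3, 8, 9} are pairwise adjacent, and any tree decomposition puts a clique entirely inside one bag — forcing width ≥ 2. The upper and lower bounds meet at 2, so that is the treewidth.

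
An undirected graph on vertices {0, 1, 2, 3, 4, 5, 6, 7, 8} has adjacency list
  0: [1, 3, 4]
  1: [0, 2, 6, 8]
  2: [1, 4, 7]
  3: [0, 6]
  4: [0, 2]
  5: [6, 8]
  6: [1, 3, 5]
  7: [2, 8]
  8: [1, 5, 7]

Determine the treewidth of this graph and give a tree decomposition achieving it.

Each bag holds 4 vertices, so the decomposition has width 3, which upper-bounds the treewidth. For the lower bound: the 4 vertex sets {3,5,6}, {0}, {1}, {2,4,7,8} are disjoint, each induces a connected subgraph, and every pair is joined by at least one edge of G. Contracting each set to a single vertex therefore yields K_{4} as a minor, and since treewidth is minor-monotone, tw(G) ≥ tw(K_{4}) = 3. Therefore the treewidth is 3.

Treewidth 3.
Bags: B1 = {0, 3, 5, 6}  B2 = {0, 1, 5, 6}  B3 = {0, 1, 5, 8}  B4 = {0, 1, 4, 8}  B5 = {1, 2, 4, 8}  B6 = {2, 4, 7, 8}
Tree: B1–B2, B2–B3, B3–B4, B4–B5, B5–B6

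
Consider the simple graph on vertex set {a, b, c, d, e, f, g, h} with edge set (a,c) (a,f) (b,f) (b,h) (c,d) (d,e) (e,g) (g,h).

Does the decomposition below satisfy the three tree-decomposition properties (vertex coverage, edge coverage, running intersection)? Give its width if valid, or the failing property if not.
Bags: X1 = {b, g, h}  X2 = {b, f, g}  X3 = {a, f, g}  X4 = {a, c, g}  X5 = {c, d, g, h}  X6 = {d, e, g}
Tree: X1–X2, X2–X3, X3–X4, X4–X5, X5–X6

A tree decomposition must satisfy three properties: every vertex lies in some bag; for every edge, both endpoints lie together in some bag; and for every vertex, the bags containing it form a connected subtree. Here bags containing vertex h are not connected in the tree, so the decomposition is invalid.

No — bags containing vertex h are not connected in the tree.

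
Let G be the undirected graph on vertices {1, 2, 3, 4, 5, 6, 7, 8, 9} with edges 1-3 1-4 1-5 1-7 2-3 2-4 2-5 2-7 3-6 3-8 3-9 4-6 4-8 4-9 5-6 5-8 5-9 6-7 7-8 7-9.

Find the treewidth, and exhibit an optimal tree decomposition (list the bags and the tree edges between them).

Each bag holds 5 vertices, so the decomposition has width 4, which upper-bounds the treewidth. For the lower bound: the 5 vertex sets {2,5}, {3,8}, {6,7}, {4}, {9} are disjoint, each induces a connected subgraph, and every pair is joined by at least one edge of G. Contracting each set to a single vertex therefore yields K_{5} as a minor, and since treewidth is minor-monotone, tw(G) ≥ tw(K_{5}) = 4. The upper and lower bounds meet at 4, so that is the treewidth.

Treewidth 4.
Bags: B1 = {2, 3, 4, 5, 7}  B2 = {3, 4, 5, 7, 8}  B3 = {3, 4, 5, 6, 7}  B4 = {3, 4, 5, 7, 9}  B5 = {1, 3, 4, 5, 7}
Tree: B1–B2, B2–B3, B3–B4, B4–B5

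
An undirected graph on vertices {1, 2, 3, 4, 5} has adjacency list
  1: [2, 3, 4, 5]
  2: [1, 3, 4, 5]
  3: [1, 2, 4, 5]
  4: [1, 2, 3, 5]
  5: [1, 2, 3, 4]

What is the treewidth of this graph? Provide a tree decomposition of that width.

A single bag containing all 5 vertices is trivially a valid decomposition of width 4. On the other hand G contains the 5-clique {1, 2, 3, 4, 5}. A clique must lie in a single bag of any decomposition, so no decomposition can have width below 4. Therefore the treewidth is 4.

Treewidth 4.
One optimal decomposition is:
Bags: B1 = {1, 2, 3, 4, 5}
Tree: (single bag)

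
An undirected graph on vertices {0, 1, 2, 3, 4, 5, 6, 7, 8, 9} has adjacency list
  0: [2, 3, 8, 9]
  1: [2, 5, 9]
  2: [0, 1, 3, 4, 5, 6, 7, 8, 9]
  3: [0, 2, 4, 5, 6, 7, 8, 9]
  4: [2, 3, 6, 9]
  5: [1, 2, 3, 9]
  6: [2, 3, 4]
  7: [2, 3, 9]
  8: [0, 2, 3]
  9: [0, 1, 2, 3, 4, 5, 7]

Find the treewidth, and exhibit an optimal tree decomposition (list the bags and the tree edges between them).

Each bag holds 4 vertices, so the decomposition has width 3, which upper-bounds the treewidth. For the lower bound, the 4 vertices {1, 2, 5, 9} are pairwise adjacent, and any tree decomposition puts a clique entirely inside one bag — forcing width ≥ 3. Therefore the treewidth is 3.

Treewidth 3.
One such decomposition:
Bags: B1 = {2, 3, 4, 6}  B2 = {2, 3, 4, 9}  B3 = {0, 2, 3, 9}  B4 = {2, 3, 7, 9}  B5 = {2, 3, 5, 9}  B6 = {1, 2, 5, 9}  B7 = {0, 2, 3, 8}
Tree: B1–B2, B2–B3, B3–B4, B4–B5, B5–B6, B3–B7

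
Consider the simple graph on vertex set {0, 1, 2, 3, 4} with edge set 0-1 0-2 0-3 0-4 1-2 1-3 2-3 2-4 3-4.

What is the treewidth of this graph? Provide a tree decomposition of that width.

Treewidth 3.
Bags: B1 = {0, 2, 3, 4}  B2 = {0, 1, 2, 3}
Tree: B1–B2

Every bag has size at most 4, so the width is 4 − 1 = 3 and tw(G) ≤ 3. On the other hand G contains the 4-clique {0, 1, 2, 3}. A clique must lie in a single bag of any decomposition, so no decomposition can have width below 3. Combining the bounds, tw(G) = 3.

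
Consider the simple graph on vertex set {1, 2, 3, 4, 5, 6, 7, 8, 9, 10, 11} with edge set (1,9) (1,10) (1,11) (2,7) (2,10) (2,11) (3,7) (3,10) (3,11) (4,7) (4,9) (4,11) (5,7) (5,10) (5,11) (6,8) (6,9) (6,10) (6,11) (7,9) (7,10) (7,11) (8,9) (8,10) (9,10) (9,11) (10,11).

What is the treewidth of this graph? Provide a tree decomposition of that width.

Each bag holds 4 vertices, so the decomposition has width 3, which upper-bounds the treewidth. On the other hand G contains the 4-clique {6, 8, 9, 10}. A clique must lie in a single bag of any decomposition, so no decomposition can have width below 3. Therefore the treewidth is 3.

Treewidth 3.
One such decomposition:
Bags: B1 = {4, 7, 9, 11}  B2 = {7, 9, 10, 11}  B3 = {5, 7, 10, 11}  B4 = {3, 7, 10, 11}  B5 = {2, 7, 10, 11}  B6 = {1, 9, 10, 11}  B7 = {6, 9, 10, 11}  B8 = {6, 8, 9, 10}
Tree: B1–B2, B2–B3, B2–B4, B2–B5, B2–B6, B6–B7, B7–B8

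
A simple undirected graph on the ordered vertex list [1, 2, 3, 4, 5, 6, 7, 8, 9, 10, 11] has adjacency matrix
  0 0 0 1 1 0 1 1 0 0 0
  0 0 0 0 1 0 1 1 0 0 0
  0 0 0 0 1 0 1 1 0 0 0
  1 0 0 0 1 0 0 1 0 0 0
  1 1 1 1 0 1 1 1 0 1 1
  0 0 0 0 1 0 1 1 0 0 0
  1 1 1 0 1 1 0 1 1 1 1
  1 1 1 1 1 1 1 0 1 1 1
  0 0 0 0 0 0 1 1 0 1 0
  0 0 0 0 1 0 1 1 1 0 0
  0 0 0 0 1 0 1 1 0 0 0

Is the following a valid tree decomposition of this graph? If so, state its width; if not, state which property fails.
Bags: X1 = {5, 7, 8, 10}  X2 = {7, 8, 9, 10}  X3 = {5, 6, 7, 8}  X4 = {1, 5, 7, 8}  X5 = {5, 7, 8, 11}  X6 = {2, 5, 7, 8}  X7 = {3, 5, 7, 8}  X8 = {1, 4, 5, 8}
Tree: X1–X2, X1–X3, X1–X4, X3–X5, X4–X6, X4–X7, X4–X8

Vertex coverage: the bags together contain {1, 2, 3, 4, 5, 6, 7, 8, 9, 10, 11}, the full vertex set. Edge coverage: each edge of G has both endpoints in at least one bag. Running intersection: for every vertex, the bags containing it form a connected subtree. All three properties hold, so this is a valid tree decomposition of width max|bag| − 1 = 3, and hence tw(G) ≤ 3.

Yes; width 3.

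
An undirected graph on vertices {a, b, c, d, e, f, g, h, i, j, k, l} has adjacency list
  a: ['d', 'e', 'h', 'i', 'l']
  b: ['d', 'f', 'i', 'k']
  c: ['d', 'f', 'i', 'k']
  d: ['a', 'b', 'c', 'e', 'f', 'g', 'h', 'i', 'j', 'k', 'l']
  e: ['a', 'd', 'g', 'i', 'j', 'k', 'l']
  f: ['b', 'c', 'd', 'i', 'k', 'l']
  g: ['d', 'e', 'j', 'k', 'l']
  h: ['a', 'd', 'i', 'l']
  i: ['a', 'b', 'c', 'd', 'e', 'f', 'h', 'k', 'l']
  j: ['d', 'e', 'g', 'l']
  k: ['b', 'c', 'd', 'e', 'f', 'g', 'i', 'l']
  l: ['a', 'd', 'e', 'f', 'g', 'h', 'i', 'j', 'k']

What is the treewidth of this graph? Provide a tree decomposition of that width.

Each bag holds 5 vertices, so the decomposition has width 4, which upper-bounds the treewidth. Conversely, {d, e, g, j, l} is a clique of size 5, and the vertices of any clique must share a bag in every tree decomposition; so some bag has ≥ 5 vertices and tw(G) ≥ 4. The upper and lower bounds meet at 4, so that is the treewidth.

Treewidth 4.
One such decomposition:
Bags: B1 = {d, e, i, k, l}  B2 = {d, f, i, k, l}  B3 = {c, d, f, i, k}  B4 = {b, d, f, i, k}  B5 = {d, e, g, k, l}  B6 = {a, d, e, i, l}  B7 = {a, d, h, i, l}  B8 = {d, e, g, j, l}
Tree: B1–B2, B2–B3, B3–B4, B1–B5, B1–B6, B6–B7, B5–B8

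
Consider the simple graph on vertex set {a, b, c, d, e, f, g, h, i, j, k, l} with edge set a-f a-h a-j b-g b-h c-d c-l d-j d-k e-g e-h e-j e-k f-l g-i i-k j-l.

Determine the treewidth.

3

A width-3 tree decomposition is:
Bags: B1 = {b, g, h, i}  B2 = {e, g, h, i}  B3 = {e, h, i, k}  B4 = {a, e, h, k}  B5 = {a, e, j, k}  B6 = {a, d, j, k}  B7 = {a, d, f, j}  B8 = {d, f, j, l}  B9 = {c, d, f, l}
Tree: B1–B2, B2–B3, B3–B4, B4–B5, B5–B6, B6–B7, B7–B8, B8–B9
Every bag has size at most 4, so the width is 4 − 1 = 3 and tw(G) ≤ 3. For the lower bound: the 4 vertex sets {b,g,i}, {h}, {e}, {a,d,j,k} are disjoint, each induces a connected subgraph, and every pair is joined by at least one edge of G. Contracting each set to a single vertex therefore yields K_{4} as a minor, and since treewidth is minor-monotone, tw(G) ≥ tw(K_{4}) = 3. The upper and lower bounds meet at 3, so that is the treewidth.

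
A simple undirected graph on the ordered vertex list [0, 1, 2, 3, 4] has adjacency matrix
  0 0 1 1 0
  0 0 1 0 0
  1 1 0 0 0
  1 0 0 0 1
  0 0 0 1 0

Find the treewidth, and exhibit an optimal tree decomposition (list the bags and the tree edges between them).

Treewidth 1.
One optimal decomposition is:
Bags: B1 = {1, 2}  B2 = {0, 2}  B3 = {0, 3}  B4 = {3, 4}
Tree: B1–B2, B2–B3, B3–B4

The largest bag has 2 vertices, giving width 1; this decomposition certifies tw(G) ≤ 1. Any graph with an edge has treewidth ≥ 1, and G has the edge 1–2. The upper and lower bounds meet at 1, so that is the treewidth.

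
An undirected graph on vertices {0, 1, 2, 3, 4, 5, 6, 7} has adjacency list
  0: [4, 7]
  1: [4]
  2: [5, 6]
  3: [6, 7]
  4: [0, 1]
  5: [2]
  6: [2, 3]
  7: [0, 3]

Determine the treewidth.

1

A width-1 tree decomposition is:
Bags: B1 = {1, 4}  B2 = {0, 4}  B3 = {0, 7}  B4 = {3, 7}  B5 = {3, 6}  B6 = {2, 6}  B7 = {2, 5}
Tree: B1–B2, B2–B3, B3–B4, B4–B5, B5–B6, B6–B7
Each bag holds 2 vertices, so the decomposition has width 1, which upper-bounds the treewidth. Any graph with an edge has treewidth ≥ 1, and G has the edge 1–4. The upper and lower bounds meet at 1, so that is the treewidth.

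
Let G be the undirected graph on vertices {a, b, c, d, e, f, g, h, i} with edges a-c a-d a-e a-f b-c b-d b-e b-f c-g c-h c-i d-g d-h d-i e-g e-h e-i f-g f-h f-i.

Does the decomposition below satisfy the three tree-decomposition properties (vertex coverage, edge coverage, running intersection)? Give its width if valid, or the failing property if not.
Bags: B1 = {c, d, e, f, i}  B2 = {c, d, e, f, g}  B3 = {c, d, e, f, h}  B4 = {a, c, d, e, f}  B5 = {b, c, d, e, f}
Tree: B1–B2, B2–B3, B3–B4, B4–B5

Yes; width 4.

Vertex coverage: the bags together contain {a, b, c, d, e, f, g, h, i}, the full vertex set. Edge coverage: each edge of G has both endpoints in at least one bag. Running intersection: for every vertex, the bags containing it form a connected subtree. All three properties hold, so this is a valid tree decomposition of width max|bag| − 1 = 4, and hence tw(G) ≤ 4.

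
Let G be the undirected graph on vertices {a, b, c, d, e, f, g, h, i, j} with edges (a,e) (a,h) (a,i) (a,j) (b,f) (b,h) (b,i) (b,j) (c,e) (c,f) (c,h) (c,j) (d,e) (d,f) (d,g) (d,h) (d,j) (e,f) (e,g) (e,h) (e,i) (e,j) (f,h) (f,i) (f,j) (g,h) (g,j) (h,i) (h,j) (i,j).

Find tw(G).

A width-4 tree decomposition is:
Bags: B1 = {a, e, h, i, j}  B2 = {e, f, h, i, j}  B3 = {c, e, f, h, j}  B4 = {b, f, h, i, j}  B5 = {d, e, f, h, j}  B6 = {d, e, g, h, j}
Tree: B1–B2, B2–B3, B2–B4, B2–B5, B5–B6
Each bag holds 5 vertices, so the decomposition has width 4, which upper-bounds the treewidth. On the other hand G contains the 5-clique {d, e, g, h, j}. A clique must lie in a single bag of any decomposition, so no decomposition can have width below 4. Hence tw(G) = 4 exactly.

4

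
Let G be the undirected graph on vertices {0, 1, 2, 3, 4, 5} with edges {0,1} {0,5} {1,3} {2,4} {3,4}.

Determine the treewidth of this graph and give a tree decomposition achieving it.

Treewidth 1.
One such decomposition:
Bags: B1 = {2, 4}  B2 = {3, 4}  B3 = {1, 3}  B4 = {0, 1}  B5 = {0, 5}
Tree: B1–B2, B2–B3, B3–B4, B4–B5

Every bag has size at most 2, so the width is 2 − 1 = 1 and tw(G) ≤ 1. Any graph with an edge has treewidth ≥ 1, and G has the edge 2–4. The upper and lower bounds meet at 1, so that is the treewidth.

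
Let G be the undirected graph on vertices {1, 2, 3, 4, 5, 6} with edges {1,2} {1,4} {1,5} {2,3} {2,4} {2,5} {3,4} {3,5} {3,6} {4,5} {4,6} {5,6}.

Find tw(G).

3

A width-3 tree decomposition is:
Bags: B1 = {1, 2, 4, 5}  B2 = {2, 3, 4, 5}  B3 = {3, 4, 5, 6}
Tree: B1–B2, B2–B3
Every bag has size at most 4, so the width is 4 − 1 = 3 and tw(G) ≤ 3. On the other hand G contains the 4-clique {1, 2, 4, 5}. A clique must lie in a single bag of any decomposition, so no decomposition can have width below 3. Hence tw(G) = 3 exactly.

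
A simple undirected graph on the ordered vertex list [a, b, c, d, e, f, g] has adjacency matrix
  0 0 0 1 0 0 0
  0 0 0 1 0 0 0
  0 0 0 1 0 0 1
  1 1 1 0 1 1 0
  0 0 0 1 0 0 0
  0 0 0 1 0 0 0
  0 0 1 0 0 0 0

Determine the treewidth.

A width-1 tree decomposition is:
Bags: B1 = {a, d}  B2 = {c, d}  B3 = {b, d}  B4 = {d, e}  B5 = {d, f}  B6 = {c, g}
Tree: B1–B2, B2–B3, B3–B4, B4–B5, B2–B6
Every bag has size at most 2, so the width is 2 − 1 = 1 and tw(G) ≤ 1. Since G has at least one edge (e.g. a–d), it is not an edgeless graph, so tw(G) ≥ 1. Therefore the treewidth is 1.

1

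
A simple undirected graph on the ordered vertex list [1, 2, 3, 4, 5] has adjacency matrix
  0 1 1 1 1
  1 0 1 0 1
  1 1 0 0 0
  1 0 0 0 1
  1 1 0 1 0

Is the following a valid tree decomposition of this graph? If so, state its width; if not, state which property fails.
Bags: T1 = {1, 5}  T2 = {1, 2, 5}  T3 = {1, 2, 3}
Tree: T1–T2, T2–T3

A tree decomposition must satisfy three properties: every vertex lies in some bag; for every edge, both endpoints lie together in some bag; and for every vertex, the bags containing it form a connected subtree. Here vertex 4 appears in no bag, so the decomposition is invalid.

No — vertex 4 appears in no bag.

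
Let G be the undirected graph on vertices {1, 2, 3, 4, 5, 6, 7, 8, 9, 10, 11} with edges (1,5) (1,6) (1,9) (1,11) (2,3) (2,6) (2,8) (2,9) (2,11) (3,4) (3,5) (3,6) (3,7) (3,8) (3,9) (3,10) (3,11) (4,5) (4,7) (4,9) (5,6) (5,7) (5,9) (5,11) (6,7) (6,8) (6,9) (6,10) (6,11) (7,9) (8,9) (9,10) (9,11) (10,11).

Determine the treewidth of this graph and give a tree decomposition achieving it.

Each bag holds 5 vertices, so the decomposition has width 4, which upper-bounds the treewidth. Conversely, {1, 5, 6, 9, 11} is a clique of size 5, and the vertices of any clique must share a bag in every tree decomposition; so some bag has ≥ 5 vertices and tw(G) ≥ 4. Hence tw(G) = 4 exactly.

Treewidth 4.
One optimal decomposition is:
Bags: B1 = {3, 5, 6, 9, 11}  B2 = {2, 3, 6, 9, 11}  B3 = {2, 3, 6, 8, 9}  B4 = {3, 6, 9, 10, 11}  B5 = {1, 5, 6, 9, 11}  B6 = {3, 5, 6, 7, 9}  B7 = {3, 4, 5, 7, 9}
Tree: B1–B2, B2–B3, B1–B4, B1–B5, B1–B6, B6–B7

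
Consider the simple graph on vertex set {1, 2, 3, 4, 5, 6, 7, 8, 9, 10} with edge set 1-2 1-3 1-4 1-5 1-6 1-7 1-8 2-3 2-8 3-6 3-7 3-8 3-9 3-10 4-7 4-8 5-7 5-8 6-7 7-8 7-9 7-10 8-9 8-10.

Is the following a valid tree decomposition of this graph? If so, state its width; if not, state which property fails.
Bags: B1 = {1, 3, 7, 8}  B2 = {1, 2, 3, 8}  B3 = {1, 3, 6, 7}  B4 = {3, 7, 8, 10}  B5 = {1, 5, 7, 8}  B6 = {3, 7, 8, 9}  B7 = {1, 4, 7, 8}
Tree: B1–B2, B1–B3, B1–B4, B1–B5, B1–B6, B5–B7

Every vertex of G appears in some bag (union = {1, 2, 3, 4, 5, 6, 7, 8, 9, 10}); every edge is covered by a bag; and for each vertex v the set of bags containing v is connected in the bag tree. The decomposition is therefore valid. The largest bag has 4 vertices, so the width is 3.

Yes; width 3.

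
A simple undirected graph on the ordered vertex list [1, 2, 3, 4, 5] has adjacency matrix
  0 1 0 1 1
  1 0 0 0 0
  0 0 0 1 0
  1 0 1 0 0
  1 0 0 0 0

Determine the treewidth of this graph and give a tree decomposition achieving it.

Treewidth 1.
One optimal decomposition is:
Bags: B1 = {1, 4}  B2 = {3, 4}  B3 = {1, 2}  B4 = {1, 5}
Tree: B1–B2, B1–B3, B1–B4

Every bag has size at most 2, so the width is 2 − 1 = 1 and tw(G) ≤ 1. Since G has at least one edge (e.g. 4–1), it is not an edgeless graph, so tw(G) ≥ 1. Combining the bounds, tw(G) = 1.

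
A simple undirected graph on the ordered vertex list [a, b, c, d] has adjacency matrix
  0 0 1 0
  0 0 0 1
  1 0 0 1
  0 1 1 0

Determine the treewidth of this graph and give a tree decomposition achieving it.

Every bag has size at most 2, so the width is 2 − 1 = 1 and tw(G) ≤ 1. G has an edge, so its treewidth is at least 1. Combining the bounds, tw(G) = 1.

Treewidth 1.
One such decomposition:
Bags: B1 = {a, c}  B2 = {c, d}  B3 = {b, d}
Tree: B1–B2, B2–B3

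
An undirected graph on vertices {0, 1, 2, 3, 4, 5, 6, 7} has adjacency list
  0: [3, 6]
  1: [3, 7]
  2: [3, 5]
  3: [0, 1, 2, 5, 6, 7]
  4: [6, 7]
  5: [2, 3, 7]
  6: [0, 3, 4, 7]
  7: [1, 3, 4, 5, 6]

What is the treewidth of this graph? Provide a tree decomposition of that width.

Treewidth 2.
One optimal decomposition is:
Bags: B1 = {4, 6, 7}  B2 = {3, 6, 7}  B3 = {3, 5, 7}  B4 = {1, 3, 7}  B5 = {2, 3, 5}  B6 = {0, 3, 6}
Tree: B1–B2, B2–B3, B2–B4, B3–B5, B2–B6

Every bag has size at most 3, so the width is 3 − 1 = 2 and tw(G) ≤ 2. On the other hand G contains the 3-clique {0, 3, 6}. A clique must lie in a single bag of any decomposition, so no decomposition can have width below 2. Therefore the treewidth is 2.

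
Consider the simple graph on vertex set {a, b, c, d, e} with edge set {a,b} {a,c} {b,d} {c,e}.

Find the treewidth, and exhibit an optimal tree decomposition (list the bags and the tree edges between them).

Each bag holds 2 vertices, so the decomposition has width 1, which upper-bounds the treewidth. Any graph with an edge has treewidth ≥ 1, and G has the edge a–b. Combining the bounds, tw(G) = 1.

Treewidth 1.
Bags: B1 = {a, b}  B2 = {b, d}  B3 = {a, c}  B4 = {c, e}
Tree: B1–B2, B1–B3, B3–B4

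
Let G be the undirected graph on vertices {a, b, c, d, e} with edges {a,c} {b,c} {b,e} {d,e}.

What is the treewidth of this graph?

1

A width-1 tree decomposition is:
Bags: B1 = {a, c}  B2 = {b, c}  B3 = {b, e}  B4 = {d, e}
Tree: B1–B2, B2–B3, B3–B4
Every bag has size at most 2, so the width is 2 − 1 = 1 and tw(G) ≤ 1. Any graph with an edge has treewidth ≥ 1, and G has the edge c–a. Hence tw(G) = 1 exactly.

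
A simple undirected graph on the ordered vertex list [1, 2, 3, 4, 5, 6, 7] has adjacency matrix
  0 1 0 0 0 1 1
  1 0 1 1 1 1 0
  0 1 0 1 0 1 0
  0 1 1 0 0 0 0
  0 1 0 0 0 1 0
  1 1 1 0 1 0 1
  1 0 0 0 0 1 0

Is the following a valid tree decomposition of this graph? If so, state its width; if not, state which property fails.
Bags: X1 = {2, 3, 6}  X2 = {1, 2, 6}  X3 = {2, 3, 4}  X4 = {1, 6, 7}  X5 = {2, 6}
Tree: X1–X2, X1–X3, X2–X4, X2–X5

No — vertex 5 appears in no bag.

A tree decomposition must satisfy three properties: every vertex lies in some bag; for every edge, both endpoints lie together in some bag; and for every vertex, the bags containing it form a connected subtree. Here vertex 5 appears in no bag, so the decomposition is invalid.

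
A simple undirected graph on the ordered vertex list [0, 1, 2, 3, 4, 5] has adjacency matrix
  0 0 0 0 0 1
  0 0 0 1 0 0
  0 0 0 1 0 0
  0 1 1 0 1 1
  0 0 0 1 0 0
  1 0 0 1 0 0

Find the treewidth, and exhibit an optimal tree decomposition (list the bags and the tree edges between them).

Treewidth 1.
Bags: B1 = {3, 5}  B2 = {1, 3}  B3 = {0, 5}  B4 = {2, 3}  B5 = {3, 4}
Tree: B1–B2, B1–B3, B1–B4, B1–B5

Every bag has size at most 2, so the width is 2 − 1 = 1 and tw(G) ≤ 1. Since G has at least one edge (e.g. 5–3), it is not an edgeless graph, so tw(G) ≥ 1. Combining the bounds, tw(G) = 1.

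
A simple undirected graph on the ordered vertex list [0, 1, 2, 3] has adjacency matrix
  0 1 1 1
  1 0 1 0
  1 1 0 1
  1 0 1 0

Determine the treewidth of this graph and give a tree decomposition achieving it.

Each bag holds 3 vertices, so the decomposition has width 2, which upper-bounds the treewidth. For the lower bound, the 3 vertices {0, 1, 2} are pairwise adjacent, and any tree decomposition puts a clique entirely inside one bag — forcing width ≥ 2. Hence tw(G) = 2 exactly.

Treewidth 2.
One such decomposition:
Bags: B1 = {0, 1, 2}  B2 = {0, 2, 3}
Tree: B1–B2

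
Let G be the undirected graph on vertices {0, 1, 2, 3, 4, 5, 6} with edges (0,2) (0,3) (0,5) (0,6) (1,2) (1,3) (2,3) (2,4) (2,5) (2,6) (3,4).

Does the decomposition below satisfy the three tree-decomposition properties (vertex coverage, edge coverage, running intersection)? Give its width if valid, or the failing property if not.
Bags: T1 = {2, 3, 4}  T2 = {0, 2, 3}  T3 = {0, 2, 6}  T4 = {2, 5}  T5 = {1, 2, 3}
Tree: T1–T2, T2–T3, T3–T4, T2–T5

A tree decomposition must satisfy three properties: every vertex lies in some bag; for every edge, both endpoints lie together in some bag; and for every vertex, the bags containing it form a connected subtree. Here edge (0,5) lies in no bag, so the decomposition is invalid.

No — edge (0,5) lies in no bag.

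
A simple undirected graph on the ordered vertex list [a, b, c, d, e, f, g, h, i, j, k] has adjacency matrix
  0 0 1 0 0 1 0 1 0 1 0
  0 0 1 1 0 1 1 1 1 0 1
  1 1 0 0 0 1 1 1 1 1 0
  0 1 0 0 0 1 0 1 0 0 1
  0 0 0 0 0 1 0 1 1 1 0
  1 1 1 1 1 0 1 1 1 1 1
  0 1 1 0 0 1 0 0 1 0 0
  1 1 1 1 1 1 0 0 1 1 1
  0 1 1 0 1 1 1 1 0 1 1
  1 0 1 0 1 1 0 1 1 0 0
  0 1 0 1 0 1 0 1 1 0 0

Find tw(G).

4

A width-4 tree decomposition is:
Bags: B1 = {b, f, h, i, k}  B2 = {b, c, f, h, i}  B3 = {c, f, h, i, j}  B4 = {b, d, f, h, k}  B5 = {b, c, f, g, i}  B6 = {e, f, h, i, j}  B7 = {a, c, f, h, j}
Tree: B1–B2, B2–B3, B1–B4, B2–B5, B3–B6, B3–B7
Each bag holds 5 vertices, so the decomposition has width 4, which upper-bounds the treewidth. On the other hand G contains the 5-clique {b, c, f, g, i}. A clique must lie in a single bag of any decomposition, so no decomposition can have width below 4. Combining the bounds, tw(G) = 4.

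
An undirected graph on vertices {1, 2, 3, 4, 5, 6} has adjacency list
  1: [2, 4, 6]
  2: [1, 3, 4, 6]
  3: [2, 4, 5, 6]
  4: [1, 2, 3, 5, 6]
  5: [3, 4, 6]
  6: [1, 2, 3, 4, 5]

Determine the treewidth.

A width-3 tree decomposition is:
Bags: B1 = {2, 3, 4, 6}  B2 = {3, 4, 5, 6}  B3 = {1, 2, 4, 6}
Tree: B1–B2, B1–B3
The largest bag has 4 vertices, giving width 3; this decomposition certifies tw(G) ≤ 3. Conversely, {1, 2, 4, 6} is a clique of size 4, and the vertices of any clique must share a bag in every tree decomposition; so some bag has ≥ 4 vertices and tw(G) ≥ 3. Hence tw(G) = 3 exactly.

3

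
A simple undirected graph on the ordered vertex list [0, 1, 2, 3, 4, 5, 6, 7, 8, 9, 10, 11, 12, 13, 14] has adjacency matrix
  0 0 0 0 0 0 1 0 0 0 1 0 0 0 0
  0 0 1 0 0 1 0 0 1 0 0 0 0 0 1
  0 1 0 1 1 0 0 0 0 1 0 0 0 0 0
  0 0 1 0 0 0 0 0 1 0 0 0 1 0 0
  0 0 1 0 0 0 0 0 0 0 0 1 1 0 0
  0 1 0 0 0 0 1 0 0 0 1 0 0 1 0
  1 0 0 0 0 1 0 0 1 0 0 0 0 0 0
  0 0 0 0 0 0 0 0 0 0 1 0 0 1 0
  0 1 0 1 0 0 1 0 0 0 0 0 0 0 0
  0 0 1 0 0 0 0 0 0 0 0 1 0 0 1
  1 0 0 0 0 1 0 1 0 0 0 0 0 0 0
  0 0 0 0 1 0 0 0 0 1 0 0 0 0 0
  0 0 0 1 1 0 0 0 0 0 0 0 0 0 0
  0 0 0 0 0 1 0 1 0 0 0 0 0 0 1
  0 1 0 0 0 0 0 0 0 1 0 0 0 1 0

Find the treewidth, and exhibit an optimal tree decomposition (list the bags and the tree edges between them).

Every bag has size at most 4, so the width is 4 − 1 = 3 and tw(G) ≤ 3. For the lower bound: the 4 vertex sets {4,11,12}, {9}, {2}, {1,3,8,14} are disjoint, each induces a connected subgraph, and every pair is joined by at least one edge of G. Contracting each set to a single vertex therefore yields K_{4} as a minor, and since treewidth is minor-monotone, tw(G) ≥ tw(K_{4}) = 3. Hence tw(G) = 3 exactly.

Treewidth 3.
One such decomposition:
Bags: B1 = {4, 9, 11, 12}  B2 = {2, 4, 9, 12}  B3 = {2, 3, 9, 12}  B4 = {2, 3, 9, 14}  B5 = {1, 2, 3, 14}  B6 = {1, 3, 8, 14}  B7 = {1, 8, 13, 14}  B8 = {1, 5, 8, 13}  B9 = {5, 6, 8, 13}  B10 = {5, 6, 7, 13}  B11 = {5, 6, 7, 10}  B12 = {0, 6, 7, 10}
Tree: B1–B2, B2–B3, B3–B4, B4–B5, B5–B6, B6–B7, B7–B8, B8–B9, B9–B10, B10–B11, B11–B12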